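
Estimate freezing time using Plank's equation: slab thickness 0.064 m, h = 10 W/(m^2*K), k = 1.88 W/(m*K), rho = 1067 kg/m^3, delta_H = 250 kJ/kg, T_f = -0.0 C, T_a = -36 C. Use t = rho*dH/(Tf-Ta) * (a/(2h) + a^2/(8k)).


dT = -0.0 - (-36) = 36.0 K
term1 = a/(2h) = 0.064/(2*10) = 0.0032
term2 = a^2/(8k) = 0.064^2/(8*1.88) = 0.0002723404255
t = rho*dH*1000/dT * (term1 + term2)
t = 1067*250*1000/36.0 * (0.0032 + 0.0002723404255)
t = 25729 s

25729


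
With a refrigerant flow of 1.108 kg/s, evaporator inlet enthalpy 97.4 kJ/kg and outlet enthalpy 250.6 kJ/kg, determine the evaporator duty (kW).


dh = 250.6 - 97.4 = 153.2 kJ/kg
Q_evap = m_dot * dh = 1.108 * 153.2
Q_evap = 169.75 kW

169.75


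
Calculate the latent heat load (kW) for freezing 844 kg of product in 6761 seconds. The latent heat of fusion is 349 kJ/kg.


Q_lat = m * h_fg / t
Q_lat = 844 * 349 / 6761
Q_lat = 43.57 kW

43.57


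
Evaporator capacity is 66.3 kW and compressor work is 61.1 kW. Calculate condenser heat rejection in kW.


Q_cond = Q_evap + W
Q_cond = 66.3 + 61.1
Q_cond = 127.4 kW

127.4


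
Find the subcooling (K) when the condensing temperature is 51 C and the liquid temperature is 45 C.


Subcooling = T_cond - T_liquid
Subcooling = 51 - 45
Subcooling = 6 K

6


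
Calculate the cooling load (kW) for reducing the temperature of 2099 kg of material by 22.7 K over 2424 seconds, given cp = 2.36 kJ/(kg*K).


Q = m * cp * dT / t
Q = 2099 * 2.36 * 22.7 / 2424
Q = 46.389 kW

46.389


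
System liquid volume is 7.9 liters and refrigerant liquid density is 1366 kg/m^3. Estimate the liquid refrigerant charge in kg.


Charge = V * rho / 1000
Charge = 7.9 * 1366 / 1000
Charge = 10.79 kg

10.79


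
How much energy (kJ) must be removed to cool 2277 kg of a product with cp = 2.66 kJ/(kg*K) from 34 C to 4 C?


dT = 34 - (4) = 30 K
Q = m * cp * dT = 2277 * 2.66 * 30
Q = 181705 kJ

181705


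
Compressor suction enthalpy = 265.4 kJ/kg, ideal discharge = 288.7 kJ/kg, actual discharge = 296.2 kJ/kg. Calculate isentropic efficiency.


dh_ideal = 288.7 - 265.4 = 23.3 kJ/kg
dh_actual = 296.2 - 265.4 = 30.8 kJ/kg
eta_s = dh_ideal / dh_actual = 23.3 / 30.8
eta_s = 0.7565

0.7565


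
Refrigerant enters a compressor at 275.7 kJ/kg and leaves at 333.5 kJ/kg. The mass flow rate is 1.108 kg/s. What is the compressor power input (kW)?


dh = 333.5 - 275.7 = 57.8 kJ/kg
W = m_dot * dh = 1.108 * 57.8 = 64.04 kW

64.04


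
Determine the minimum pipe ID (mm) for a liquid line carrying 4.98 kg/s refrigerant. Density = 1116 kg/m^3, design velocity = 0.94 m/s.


A = m_dot / (rho * v) = 4.98 / (1116 * 0.94) = 0.004747197438 m^2
d = sqrt(4*A/pi) * 1000
d = 77.7 mm

77.7


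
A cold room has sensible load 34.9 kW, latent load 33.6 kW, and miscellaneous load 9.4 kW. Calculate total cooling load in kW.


Q_total = Q_s + Q_l + Q_misc
Q_total = 34.9 + 33.6 + 9.4
Q_total = 77.9 kW

77.9


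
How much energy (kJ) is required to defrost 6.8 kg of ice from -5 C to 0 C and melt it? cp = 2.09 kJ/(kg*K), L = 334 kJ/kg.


Sensible heat = cp * dT = 2.09 * 5 = 10.45 kJ/kg
Total per kg = 10.45 + 334 = 344.45 kJ/kg
Q = m * total = 6.8 * 344.45
Q = 2342.3 kJ

2342.3


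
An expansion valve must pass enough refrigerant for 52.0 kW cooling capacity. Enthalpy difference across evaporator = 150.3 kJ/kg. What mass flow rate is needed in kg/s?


m_dot = Q / dh
m_dot = 52.0 / 150.3
m_dot = 0.346 kg/s

0.346


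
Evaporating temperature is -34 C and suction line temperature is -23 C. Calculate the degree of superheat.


Superheat = T_suction - T_evap
Superheat = -23 - (-34)
Superheat = 11 K

11


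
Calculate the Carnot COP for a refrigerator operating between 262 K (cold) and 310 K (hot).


dT = 310 - 262 = 48 K
COP_carnot = T_cold / dT = 262 / 48
COP_carnot = 5.458

5.458


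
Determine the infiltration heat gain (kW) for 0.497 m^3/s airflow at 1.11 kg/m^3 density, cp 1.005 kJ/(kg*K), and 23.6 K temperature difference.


Q = V_dot * rho * cp * dT
Q = 0.497 * 1.11 * 1.005 * 23.6
Q = 13.085 kW

13.085


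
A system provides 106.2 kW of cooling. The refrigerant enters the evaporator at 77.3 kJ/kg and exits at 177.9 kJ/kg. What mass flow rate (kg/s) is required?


dh = 177.9 - 77.3 = 100.6 kJ/kg
m_dot = Q / dh = 106.2 / 100.6 = 1.0557 kg/s

1.0557


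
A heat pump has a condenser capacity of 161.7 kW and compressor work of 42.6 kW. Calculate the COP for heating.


COP_hp = Q_cond / W
COP_hp = 161.7 / 42.6
COP_hp = 3.796

3.796


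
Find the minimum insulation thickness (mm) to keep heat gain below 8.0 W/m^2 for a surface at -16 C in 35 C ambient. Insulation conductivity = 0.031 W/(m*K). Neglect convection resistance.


dT = 35 - (-16) = 51 K
thickness = k * dT / q_max * 1000
thickness = 0.031 * 51 / 8.0 * 1000
thickness = 197.6 mm

197.6


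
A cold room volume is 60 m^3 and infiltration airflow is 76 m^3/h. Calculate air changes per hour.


ACH = flow / volume
ACH = 76 / 60
ACH = 1.267

1.267


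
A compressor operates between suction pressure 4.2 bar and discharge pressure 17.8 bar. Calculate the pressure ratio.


PR = P_high / P_low
PR = 17.8 / 4.2
PR = 4.238

4.238


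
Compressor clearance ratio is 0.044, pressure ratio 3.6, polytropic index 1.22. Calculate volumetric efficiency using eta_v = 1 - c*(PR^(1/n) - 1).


PR^(1/n) = 3.6^(1/1.22) = 2.85749617
eta_v = 1 - 0.044 * (2.85749617 - 1)
eta_v = 0.9183

0.9183


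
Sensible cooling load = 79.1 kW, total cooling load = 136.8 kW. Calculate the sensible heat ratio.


SHR = Q_sensible / Q_total
SHR = 79.1 / 136.8
SHR = 0.578

0.578


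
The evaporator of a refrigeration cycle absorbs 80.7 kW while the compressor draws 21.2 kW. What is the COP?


COP = Q_evap / W
COP = 80.7 / 21.2
COP = 3.807

3.807


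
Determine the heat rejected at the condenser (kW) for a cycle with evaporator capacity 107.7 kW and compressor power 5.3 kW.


Q_cond = Q_evap + W
Q_cond = 107.7 + 5.3
Q_cond = 113.0 kW

113.0


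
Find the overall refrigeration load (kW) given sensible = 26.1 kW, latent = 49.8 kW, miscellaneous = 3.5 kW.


Q_total = Q_s + Q_l + Q_misc
Q_total = 26.1 + 49.8 + 3.5
Q_total = 79.4 kW

79.4


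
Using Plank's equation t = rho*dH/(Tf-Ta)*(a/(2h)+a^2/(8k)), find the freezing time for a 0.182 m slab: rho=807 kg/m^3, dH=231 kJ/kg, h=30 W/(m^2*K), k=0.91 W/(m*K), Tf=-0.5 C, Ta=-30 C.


dT = -0.5 - (-30) = 29.5 K
term1 = a/(2h) = 0.182/(2*30) = 0.003033333333
term2 = a^2/(8k) = 0.182^2/(8*0.91) = 0.00455
t = rho*dH*1000/dT * (term1 + term2)
t = 807*231*1000/29.5 * (0.003033333333 + 0.00455)
t = 47921 s

47921


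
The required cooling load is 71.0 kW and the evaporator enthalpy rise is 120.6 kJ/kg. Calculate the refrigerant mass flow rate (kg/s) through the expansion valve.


m_dot = Q / dh
m_dot = 71.0 / 120.6
m_dot = 0.5887 kg/s

0.5887


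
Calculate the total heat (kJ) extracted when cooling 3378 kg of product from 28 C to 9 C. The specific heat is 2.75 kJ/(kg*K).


dT = 28 - (9) = 19 K
Q = m * cp * dT = 3378 * 2.75 * 19
Q = 176501 kJ

176501


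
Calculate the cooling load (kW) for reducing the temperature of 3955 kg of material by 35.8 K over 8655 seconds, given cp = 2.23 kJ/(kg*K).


Q = m * cp * dT / t
Q = 3955 * 2.23 * 35.8 / 8655
Q = 36.481 kW

36.481


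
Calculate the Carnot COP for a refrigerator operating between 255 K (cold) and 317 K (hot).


dT = 317 - 255 = 62 K
COP_carnot = T_cold / dT = 255 / 62
COP_carnot = 4.113

4.113


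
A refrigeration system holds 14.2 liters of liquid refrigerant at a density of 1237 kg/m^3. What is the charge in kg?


Charge = V * rho / 1000
Charge = 14.2 * 1237 / 1000
Charge = 17.57 kg

17.57


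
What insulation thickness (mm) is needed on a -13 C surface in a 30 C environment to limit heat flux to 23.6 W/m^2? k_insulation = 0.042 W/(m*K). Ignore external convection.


dT = 30 - (-13) = 43 K
thickness = k * dT / q_max * 1000
thickness = 0.042 * 43 / 23.6 * 1000
thickness = 76.5 mm

76.5


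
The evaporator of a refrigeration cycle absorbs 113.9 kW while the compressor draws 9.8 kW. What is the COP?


COP = Q_evap / W
COP = 113.9 / 9.8
COP = 11.622

11.622


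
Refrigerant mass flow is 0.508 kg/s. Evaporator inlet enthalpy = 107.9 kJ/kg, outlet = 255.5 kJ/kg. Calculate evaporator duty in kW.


dh = 255.5 - 107.9 = 147.6 kJ/kg
Q_evap = m_dot * dh = 0.508 * 147.6
Q_evap = 74.98 kW

74.98


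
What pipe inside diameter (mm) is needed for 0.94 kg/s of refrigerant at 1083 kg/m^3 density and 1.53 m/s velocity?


A = m_dot / (rho * v) = 0.94 / (1083 * 1.53) = 0.0005672937073 m^2
d = sqrt(4*A/pi) * 1000
d = 26.9 mm

26.9


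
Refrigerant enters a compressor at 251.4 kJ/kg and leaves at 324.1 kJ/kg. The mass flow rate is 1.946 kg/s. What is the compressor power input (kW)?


dh = 324.1 - 251.4 = 72.7 kJ/kg
W = m_dot * dh = 1.946 * 72.7 = 141.47 kW

141.47


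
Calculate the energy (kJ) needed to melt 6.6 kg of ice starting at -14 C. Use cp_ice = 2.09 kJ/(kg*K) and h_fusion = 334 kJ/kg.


Sensible heat = cp * dT = 2.09 * 14 = 29.26 kJ/kg
Total per kg = 29.26 + 334 = 363.26 kJ/kg
Q = m * total = 6.6 * 363.26
Q = 2397.5 kJ

2397.5


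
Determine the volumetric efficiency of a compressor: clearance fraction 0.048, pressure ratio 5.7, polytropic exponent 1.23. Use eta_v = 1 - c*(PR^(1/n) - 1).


PR^(1/n) = 5.7^(1/1.23) = 4.1165406
eta_v = 1 - 0.048 * (4.1165406 - 1)
eta_v = 0.8504

0.8504


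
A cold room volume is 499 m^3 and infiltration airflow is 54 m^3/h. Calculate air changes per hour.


ACH = flow / volume
ACH = 54 / 499
ACH = 0.108

0.108


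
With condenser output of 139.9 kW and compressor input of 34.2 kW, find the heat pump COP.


COP_hp = Q_cond / W
COP_hp = 139.9 / 34.2
COP_hp = 4.091

4.091


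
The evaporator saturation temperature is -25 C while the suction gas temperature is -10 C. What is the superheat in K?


Superheat = T_suction - T_evap
Superheat = -10 - (-25)
Superheat = 15 K

15


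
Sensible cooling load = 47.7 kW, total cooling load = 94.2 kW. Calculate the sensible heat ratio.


SHR = Q_sensible / Q_total
SHR = 47.7 / 94.2
SHR = 0.506

0.506


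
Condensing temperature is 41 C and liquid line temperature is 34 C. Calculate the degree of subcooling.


Subcooling = T_cond - T_liquid
Subcooling = 41 - 34
Subcooling = 7 K

7


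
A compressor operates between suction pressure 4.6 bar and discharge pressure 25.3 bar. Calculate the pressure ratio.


PR = P_high / P_low
PR = 25.3 / 4.6
PR = 5.5

5.5


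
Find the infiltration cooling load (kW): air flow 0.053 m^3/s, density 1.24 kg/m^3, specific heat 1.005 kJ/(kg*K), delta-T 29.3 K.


Q = V_dot * rho * cp * dT
Q = 0.053 * 1.24 * 1.005 * 29.3
Q = 1.935 kW

1.935


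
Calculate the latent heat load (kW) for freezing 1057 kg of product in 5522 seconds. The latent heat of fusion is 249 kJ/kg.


Q_lat = m * h_fg / t
Q_lat = 1057 * 249 / 5522
Q_lat = 47.66 kW

47.66


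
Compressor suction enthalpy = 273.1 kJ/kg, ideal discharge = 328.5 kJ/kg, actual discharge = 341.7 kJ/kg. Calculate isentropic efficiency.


dh_ideal = 328.5 - 273.1 = 55.4 kJ/kg
dh_actual = 341.7 - 273.1 = 68.6 kJ/kg
eta_s = dh_ideal / dh_actual = 55.4 / 68.6
eta_s = 0.8076

0.8076


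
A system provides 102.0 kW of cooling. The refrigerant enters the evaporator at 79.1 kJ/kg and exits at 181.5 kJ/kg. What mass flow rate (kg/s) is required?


dh = 181.5 - 79.1 = 102.4 kJ/kg
m_dot = Q / dh = 102.0 / 102.4 = 0.9961 kg/s

0.9961


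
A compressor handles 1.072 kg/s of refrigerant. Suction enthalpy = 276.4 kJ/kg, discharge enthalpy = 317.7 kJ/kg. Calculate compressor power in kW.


dh = 317.7 - 276.4 = 41.3 kJ/kg
W = m_dot * dh = 1.072 * 41.3 = 44.27 kW

44.27


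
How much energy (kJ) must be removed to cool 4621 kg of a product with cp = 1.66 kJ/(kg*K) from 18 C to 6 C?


dT = 18 - (6) = 12 K
Q = m * cp * dT = 4621 * 1.66 * 12
Q = 92050 kJ

92050


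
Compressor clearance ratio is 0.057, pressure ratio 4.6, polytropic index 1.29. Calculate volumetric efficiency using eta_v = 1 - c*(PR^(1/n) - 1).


PR^(1/n) = 4.6^(1/1.29) = 3.26411733
eta_v = 1 - 0.057 * (3.26411733 - 1)
eta_v = 0.8709

0.8709


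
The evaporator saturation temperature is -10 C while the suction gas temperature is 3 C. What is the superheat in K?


Superheat = T_suction - T_evap
Superheat = 3 - (-10)
Superheat = 13 K

13


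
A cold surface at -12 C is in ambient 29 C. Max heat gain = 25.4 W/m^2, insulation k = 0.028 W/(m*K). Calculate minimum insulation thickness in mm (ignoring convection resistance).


dT = 29 - (-12) = 41 K
thickness = k * dT / q_max * 1000
thickness = 0.028 * 41 / 25.4 * 1000
thickness = 45.2 mm

45.2


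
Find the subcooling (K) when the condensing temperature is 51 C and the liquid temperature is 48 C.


Subcooling = T_cond - T_liquid
Subcooling = 51 - 48
Subcooling = 3 K

3


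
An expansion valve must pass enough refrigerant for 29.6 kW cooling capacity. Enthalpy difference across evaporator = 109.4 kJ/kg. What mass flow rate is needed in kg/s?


m_dot = Q / dh
m_dot = 29.6 / 109.4
m_dot = 0.2706 kg/s

0.2706


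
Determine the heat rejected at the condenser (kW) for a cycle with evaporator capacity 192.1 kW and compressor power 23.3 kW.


Q_cond = Q_evap + W
Q_cond = 192.1 + 23.3
Q_cond = 215.4 kW

215.4


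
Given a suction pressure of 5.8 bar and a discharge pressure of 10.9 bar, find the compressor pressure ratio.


PR = P_high / P_low
PR = 10.9 / 5.8
PR = 1.879

1.879


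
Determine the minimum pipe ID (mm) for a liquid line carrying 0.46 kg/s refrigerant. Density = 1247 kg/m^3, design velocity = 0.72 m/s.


A = m_dot / (rho * v) = 0.46 / (1247 * 0.72) = 0.0005123407289 m^2
d = sqrt(4*A/pi) * 1000
d = 25.5 mm

25.5


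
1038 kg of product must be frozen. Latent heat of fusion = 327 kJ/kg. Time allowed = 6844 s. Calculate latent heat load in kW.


Q_lat = m * h_fg / t
Q_lat = 1038 * 327 / 6844
Q_lat = 49.59 kW

49.59


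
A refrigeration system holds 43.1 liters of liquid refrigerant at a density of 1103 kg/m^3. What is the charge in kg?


Charge = V * rho / 1000
Charge = 43.1 * 1103 / 1000
Charge = 47.54 kg

47.54


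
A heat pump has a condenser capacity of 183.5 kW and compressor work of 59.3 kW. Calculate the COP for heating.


COP_hp = Q_cond / W
COP_hp = 183.5 / 59.3
COP_hp = 3.094

3.094


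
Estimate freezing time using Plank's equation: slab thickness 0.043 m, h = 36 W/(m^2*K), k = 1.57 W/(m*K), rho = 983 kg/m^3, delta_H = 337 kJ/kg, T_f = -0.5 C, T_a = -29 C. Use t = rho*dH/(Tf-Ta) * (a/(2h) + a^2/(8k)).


dT = -0.5 - (-29) = 28.5 K
term1 = a/(2h) = 0.043/(2*36) = 0.0005972222222
term2 = a^2/(8k) = 0.043^2/(8*1.57) = 0.0001472133758
t = rho*dH*1000/dT * (term1 + term2)
t = 983*337*1000/28.5 * (0.0005972222222 + 0.0001472133758)
t = 8653 s

8653


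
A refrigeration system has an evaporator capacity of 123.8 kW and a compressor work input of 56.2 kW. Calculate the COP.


COP = Q_evap / W
COP = 123.8 / 56.2
COP = 2.203

2.203


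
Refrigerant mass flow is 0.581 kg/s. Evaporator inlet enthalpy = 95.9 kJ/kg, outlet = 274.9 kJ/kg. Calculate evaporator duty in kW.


dh = 274.9 - 95.9 = 179.0 kJ/kg
Q_evap = m_dot * dh = 0.581 * 179.0
Q_evap = 104.0 kW

104.0


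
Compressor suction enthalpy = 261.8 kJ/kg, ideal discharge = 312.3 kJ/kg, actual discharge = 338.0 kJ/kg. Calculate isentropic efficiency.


dh_ideal = 312.3 - 261.8 = 50.5 kJ/kg
dh_actual = 338.0 - 261.8 = 76.2 kJ/kg
eta_s = dh_ideal / dh_actual = 50.5 / 76.2
eta_s = 0.6627

0.6627


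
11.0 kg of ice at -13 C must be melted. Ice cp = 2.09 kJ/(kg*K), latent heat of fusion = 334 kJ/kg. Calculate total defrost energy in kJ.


Sensible heat = cp * dT = 2.09 * 13 = 27.17 kJ/kg
Total per kg = 27.17 + 334 = 361.17 kJ/kg
Q = m * total = 11.0 * 361.17
Q = 3972.9 kJ

3972.9


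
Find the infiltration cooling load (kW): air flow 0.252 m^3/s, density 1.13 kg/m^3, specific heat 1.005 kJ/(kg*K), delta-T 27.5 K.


Q = V_dot * rho * cp * dT
Q = 0.252 * 1.13 * 1.005 * 27.5
Q = 7.87 kW

7.87


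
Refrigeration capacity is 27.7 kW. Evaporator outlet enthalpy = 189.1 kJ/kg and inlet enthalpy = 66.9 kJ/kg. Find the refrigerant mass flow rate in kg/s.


dh = 189.1 - 66.9 = 122.2 kJ/kg
m_dot = Q / dh = 27.7 / 122.2 = 0.2267 kg/s

0.2267


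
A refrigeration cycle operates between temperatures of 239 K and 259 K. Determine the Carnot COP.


dT = 259 - 239 = 20 K
COP_carnot = T_cold / dT = 239 / 20
COP_carnot = 11.95

11.95


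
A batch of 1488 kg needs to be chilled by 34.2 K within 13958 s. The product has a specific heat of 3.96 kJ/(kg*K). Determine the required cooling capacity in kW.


Q = m * cp * dT / t
Q = 1488 * 3.96 * 34.2 / 13958
Q = 14.438 kW

14.438


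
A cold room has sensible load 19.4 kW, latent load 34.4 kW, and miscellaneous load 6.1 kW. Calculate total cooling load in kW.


Q_total = Q_s + Q_l + Q_misc
Q_total = 19.4 + 34.4 + 6.1
Q_total = 59.9 kW

59.9


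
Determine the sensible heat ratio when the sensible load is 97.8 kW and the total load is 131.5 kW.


SHR = Q_sensible / Q_total
SHR = 97.8 / 131.5
SHR = 0.744

0.744


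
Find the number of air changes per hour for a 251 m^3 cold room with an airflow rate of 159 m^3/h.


ACH = flow / volume
ACH = 159 / 251
ACH = 0.633

0.633


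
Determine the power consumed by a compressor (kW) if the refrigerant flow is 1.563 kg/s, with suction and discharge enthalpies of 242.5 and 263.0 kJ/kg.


dh = 263.0 - 242.5 = 20.5 kJ/kg
W = m_dot * dh = 1.563 * 20.5 = 32.04 kW

32.04


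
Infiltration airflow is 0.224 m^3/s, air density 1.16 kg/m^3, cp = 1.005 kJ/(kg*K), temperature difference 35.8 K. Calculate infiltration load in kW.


Q = V_dot * rho * cp * dT
Q = 0.224 * 1.16 * 1.005 * 35.8
Q = 9.349 kW

9.349


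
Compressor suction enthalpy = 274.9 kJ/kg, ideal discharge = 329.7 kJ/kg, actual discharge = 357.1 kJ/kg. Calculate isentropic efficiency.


dh_ideal = 329.7 - 274.9 = 54.8 kJ/kg
dh_actual = 357.1 - 274.9 = 82.2 kJ/kg
eta_s = dh_ideal / dh_actual = 54.8 / 82.2
eta_s = 0.6667

0.6667


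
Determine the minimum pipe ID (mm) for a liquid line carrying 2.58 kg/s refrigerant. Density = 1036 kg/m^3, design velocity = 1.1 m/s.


A = m_dot / (rho * v) = 2.58 / (1036 * 1.1) = 0.002263952264 m^2
d = sqrt(4*A/pi) * 1000
d = 53.7 mm

53.7


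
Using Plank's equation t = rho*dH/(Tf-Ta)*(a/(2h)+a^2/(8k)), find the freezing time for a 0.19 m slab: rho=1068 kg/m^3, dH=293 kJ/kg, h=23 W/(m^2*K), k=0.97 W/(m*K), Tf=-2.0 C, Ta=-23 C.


dT = -2.0 - (-23) = 21.0 K
term1 = a/(2h) = 0.19/(2*23) = 0.004130434783
term2 = a^2/(8k) = 0.19^2/(8*0.97) = 0.004652061856
t = rho*dH*1000/dT * (term1 + term2)
t = 1068*293*1000/21.0 * (0.004130434783 + 0.004652061856)
t = 130869 s

130869


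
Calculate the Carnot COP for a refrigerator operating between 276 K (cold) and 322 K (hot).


dT = 322 - 276 = 46 K
COP_carnot = T_cold / dT = 276 / 46
COP_carnot = 6.0

6.0


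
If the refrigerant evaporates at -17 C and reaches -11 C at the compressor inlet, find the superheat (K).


Superheat = T_suction - T_evap
Superheat = -11 - (-17)
Superheat = 6 K

6


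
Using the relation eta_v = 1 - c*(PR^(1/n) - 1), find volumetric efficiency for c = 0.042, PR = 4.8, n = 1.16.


PR^(1/n) = 4.8^(1/1.16) = 3.86613423
eta_v = 1 - 0.042 * (3.86613423 - 1)
eta_v = 0.8796

0.8796


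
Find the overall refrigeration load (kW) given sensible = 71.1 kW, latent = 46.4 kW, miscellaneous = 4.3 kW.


Q_total = Q_s + Q_l + Q_misc
Q_total = 71.1 + 46.4 + 4.3
Q_total = 121.8 kW

121.8


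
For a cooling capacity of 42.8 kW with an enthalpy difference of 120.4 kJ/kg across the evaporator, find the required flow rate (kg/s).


m_dot = Q / dh
m_dot = 42.8 / 120.4
m_dot = 0.3555 kg/s

0.3555


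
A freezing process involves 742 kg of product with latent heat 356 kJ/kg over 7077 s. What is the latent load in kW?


Q_lat = m * h_fg / t
Q_lat = 742 * 356 / 7077
Q_lat = 37.33 kW

37.33


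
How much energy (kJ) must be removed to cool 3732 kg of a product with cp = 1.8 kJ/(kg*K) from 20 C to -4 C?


dT = 20 - (-4) = 24 K
Q = m * cp * dT = 3732 * 1.8 * 24
Q = 161222 kJ

161222


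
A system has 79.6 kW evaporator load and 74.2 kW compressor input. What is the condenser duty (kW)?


Q_cond = Q_evap + W
Q_cond = 79.6 + 74.2
Q_cond = 153.8 kW

153.8


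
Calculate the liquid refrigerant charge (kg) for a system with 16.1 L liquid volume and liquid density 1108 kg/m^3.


Charge = V * rho / 1000
Charge = 16.1 * 1108 / 1000
Charge = 17.84 kg

17.84


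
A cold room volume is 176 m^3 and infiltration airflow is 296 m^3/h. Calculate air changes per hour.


ACH = flow / volume
ACH = 296 / 176
ACH = 1.682

1.682


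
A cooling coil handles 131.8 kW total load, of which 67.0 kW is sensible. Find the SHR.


SHR = Q_sensible / Q_total
SHR = 67.0 / 131.8
SHR = 0.508

0.508


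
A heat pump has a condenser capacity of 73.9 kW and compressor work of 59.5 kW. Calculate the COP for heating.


COP_hp = Q_cond / W
COP_hp = 73.9 / 59.5
COP_hp = 1.242

1.242


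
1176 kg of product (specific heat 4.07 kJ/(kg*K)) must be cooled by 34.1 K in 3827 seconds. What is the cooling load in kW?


Q = m * cp * dT / t
Q = 1176 * 4.07 * 34.1 / 3827
Q = 42.648 kW

42.648


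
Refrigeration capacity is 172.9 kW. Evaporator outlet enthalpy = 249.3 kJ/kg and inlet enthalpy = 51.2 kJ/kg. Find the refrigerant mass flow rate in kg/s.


dh = 249.3 - 51.2 = 198.1 kJ/kg
m_dot = Q / dh = 172.9 / 198.1 = 0.8728 kg/s

0.8728


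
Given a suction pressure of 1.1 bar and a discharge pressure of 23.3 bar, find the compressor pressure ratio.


PR = P_high / P_low
PR = 23.3 / 1.1
PR = 21.182

21.182


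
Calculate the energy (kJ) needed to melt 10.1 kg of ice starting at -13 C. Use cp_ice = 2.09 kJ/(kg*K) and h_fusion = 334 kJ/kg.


Sensible heat = cp * dT = 2.09 * 13 = 27.17 kJ/kg
Total per kg = 27.17 + 334 = 361.17 kJ/kg
Q = m * total = 10.1 * 361.17
Q = 3647.8 kJ

3647.8


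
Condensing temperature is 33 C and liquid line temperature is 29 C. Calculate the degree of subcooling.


Subcooling = T_cond - T_liquid
Subcooling = 33 - 29
Subcooling = 4 K

4


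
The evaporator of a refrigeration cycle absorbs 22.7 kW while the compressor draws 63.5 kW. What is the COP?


COP = Q_evap / W
COP = 22.7 / 63.5
COP = 0.357

0.357


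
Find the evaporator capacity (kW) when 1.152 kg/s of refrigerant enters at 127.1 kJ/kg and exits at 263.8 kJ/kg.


dh = 263.8 - 127.1 = 136.7 kJ/kg
Q_evap = m_dot * dh = 1.152 * 136.7
Q_evap = 157.48 kW

157.48


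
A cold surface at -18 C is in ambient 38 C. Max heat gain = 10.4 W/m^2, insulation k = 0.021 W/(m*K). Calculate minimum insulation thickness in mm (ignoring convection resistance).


dT = 38 - (-18) = 56 K
thickness = k * dT / q_max * 1000
thickness = 0.021 * 56 / 10.4 * 1000
thickness = 113.1 mm

113.1


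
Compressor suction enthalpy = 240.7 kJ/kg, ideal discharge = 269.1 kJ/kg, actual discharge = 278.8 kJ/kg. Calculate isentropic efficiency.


dh_ideal = 269.1 - 240.7 = 28.4 kJ/kg
dh_actual = 278.8 - 240.7 = 38.1 kJ/kg
eta_s = dh_ideal / dh_actual = 28.4 / 38.1
eta_s = 0.7454

0.7454


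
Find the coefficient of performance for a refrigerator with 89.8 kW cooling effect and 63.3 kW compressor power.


COP = Q_evap / W
COP = 89.8 / 63.3
COP = 1.419

1.419


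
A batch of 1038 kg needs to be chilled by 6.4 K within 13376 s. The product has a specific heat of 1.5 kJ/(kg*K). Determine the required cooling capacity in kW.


Q = m * cp * dT / t
Q = 1038 * 1.5 * 6.4 / 13376
Q = 0.745 kW

0.745


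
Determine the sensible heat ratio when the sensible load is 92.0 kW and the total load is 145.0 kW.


SHR = Q_sensible / Q_total
SHR = 92.0 / 145.0
SHR = 0.634

0.634


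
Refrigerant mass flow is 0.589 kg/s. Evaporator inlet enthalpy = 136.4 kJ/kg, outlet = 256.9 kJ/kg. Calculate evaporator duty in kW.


dh = 256.9 - 136.4 = 120.5 kJ/kg
Q_evap = m_dot * dh = 0.589 * 120.5
Q_evap = 70.97 kW

70.97


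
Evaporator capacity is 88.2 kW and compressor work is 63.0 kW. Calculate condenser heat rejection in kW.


Q_cond = Q_evap + W
Q_cond = 88.2 + 63.0
Q_cond = 151.2 kW

151.2


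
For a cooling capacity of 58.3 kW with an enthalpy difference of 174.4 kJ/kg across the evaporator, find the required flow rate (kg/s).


m_dot = Q / dh
m_dot = 58.3 / 174.4
m_dot = 0.3343 kg/s

0.3343


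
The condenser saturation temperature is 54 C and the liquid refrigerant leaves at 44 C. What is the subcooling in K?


Subcooling = T_cond - T_liquid
Subcooling = 54 - 44
Subcooling = 10 K

10


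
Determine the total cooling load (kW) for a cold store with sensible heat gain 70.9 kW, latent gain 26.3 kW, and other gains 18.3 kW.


Q_total = Q_s + Q_l + Q_misc
Q_total = 70.9 + 26.3 + 18.3
Q_total = 115.5 kW

115.5


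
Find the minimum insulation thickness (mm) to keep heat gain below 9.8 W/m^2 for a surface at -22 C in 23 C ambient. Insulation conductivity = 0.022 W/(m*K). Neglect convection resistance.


dT = 23 - (-22) = 45 K
thickness = k * dT / q_max * 1000
thickness = 0.022 * 45 / 9.8 * 1000
thickness = 101.0 mm

101.0


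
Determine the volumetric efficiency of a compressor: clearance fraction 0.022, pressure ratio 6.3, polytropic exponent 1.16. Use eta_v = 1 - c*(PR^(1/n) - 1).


PR^(1/n) = 6.3^(1/1.16) = 4.88749899
eta_v = 1 - 0.022 * (4.88749899 - 1)
eta_v = 0.9145

0.9145


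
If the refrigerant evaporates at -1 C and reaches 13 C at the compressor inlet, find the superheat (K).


Superheat = T_suction - T_evap
Superheat = 13 - (-1)
Superheat = 14 K

14


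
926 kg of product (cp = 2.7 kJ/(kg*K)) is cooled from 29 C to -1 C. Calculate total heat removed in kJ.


dT = 29 - (-1) = 30 K
Q = m * cp * dT = 926 * 2.7 * 30
Q = 75006 kJ

75006


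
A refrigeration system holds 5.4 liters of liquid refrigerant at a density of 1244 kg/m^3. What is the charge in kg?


Charge = V * rho / 1000
Charge = 5.4 * 1244 / 1000
Charge = 6.72 kg

6.72


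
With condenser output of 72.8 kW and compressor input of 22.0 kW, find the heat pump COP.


COP_hp = Q_cond / W
COP_hp = 72.8 / 22.0
COP_hp = 3.309

3.309


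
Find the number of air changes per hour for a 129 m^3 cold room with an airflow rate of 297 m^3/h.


ACH = flow / volume
ACH = 297 / 129
ACH = 2.302

2.302


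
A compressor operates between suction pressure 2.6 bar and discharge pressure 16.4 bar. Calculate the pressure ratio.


PR = P_high / P_low
PR = 16.4 / 2.6
PR = 6.308

6.308


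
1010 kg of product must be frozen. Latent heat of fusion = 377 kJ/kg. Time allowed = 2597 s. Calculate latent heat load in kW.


Q_lat = m * h_fg / t
Q_lat = 1010 * 377 / 2597
Q_lat = 146.62 kW

146.62


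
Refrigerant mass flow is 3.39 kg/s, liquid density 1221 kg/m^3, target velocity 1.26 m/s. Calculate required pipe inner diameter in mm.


A = m_dot / (rho * v) = 3.39 / (1221 * 1.26) = 0.002203502204 m^2
d = sqrt(4*A/pi) * 1000
d = 53.0 mm

53.0


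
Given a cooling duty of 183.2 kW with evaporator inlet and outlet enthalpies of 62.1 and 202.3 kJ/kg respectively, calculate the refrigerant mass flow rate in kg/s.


dh = 202.3 - 62.1 = 140.2 kJ/kg
m_dot = Q / dh = 183.2 / 140.2 = 1.3067 kg/s

1.3067


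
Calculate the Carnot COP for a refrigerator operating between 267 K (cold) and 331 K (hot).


dT = 331 - 267 = 64 K
COP_carnot = T_cold / dT = 267 / 64
COP_carnot = 4.172

4.172


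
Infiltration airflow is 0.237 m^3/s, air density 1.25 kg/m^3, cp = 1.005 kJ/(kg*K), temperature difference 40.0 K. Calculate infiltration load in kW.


Q = V_dot * rho * cp * dT
Q = 0.237 * 1.25 * 1.005 * 40.0
Q = 11.909 kW

11.909


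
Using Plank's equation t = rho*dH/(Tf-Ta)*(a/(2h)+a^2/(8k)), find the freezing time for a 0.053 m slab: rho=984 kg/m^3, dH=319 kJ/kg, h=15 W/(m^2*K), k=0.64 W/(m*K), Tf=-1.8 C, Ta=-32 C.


dT = -1.8 - (-32) = 30.2 K
term1 = a/(2h) = 0.053/(2*15) = 0.001766666667
term2 = a^2/(8k) = 0.053^2/(8*0.64) = 0.0005486328125
t = rho*dH*1000/dT * (term1 + term2)
t = 984*319*1000/30.2 * (0.001766666667 + 0.0005486328125)
t = 24065 s

24065


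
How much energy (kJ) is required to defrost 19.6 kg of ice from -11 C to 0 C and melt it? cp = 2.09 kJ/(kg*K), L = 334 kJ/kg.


Sensible heat = cp * dT = 2.09 * 11 = 22.99 kJ/kg
Total per kg = 22.99 + 334 = 356.99 kJ/kg
Q = m * total = 19.6 * 356.99
Q = 6997.0 kJ

6997.0


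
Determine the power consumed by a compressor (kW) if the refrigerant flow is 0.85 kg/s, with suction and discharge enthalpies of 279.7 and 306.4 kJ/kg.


dh = 306.4 - 279.7 = 26.7 kJ/kg
W = m_dot * dh = 0.85 * 26.7 = 22.7 kW

22.7


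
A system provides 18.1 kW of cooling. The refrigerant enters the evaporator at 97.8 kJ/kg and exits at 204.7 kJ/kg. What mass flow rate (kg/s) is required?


dh = 204.7 - 97.8 = 106.9 kJ/kg
m_dot = Q / dh = 18.1 / 106.9 = 0.1693 kg/s

0.1693


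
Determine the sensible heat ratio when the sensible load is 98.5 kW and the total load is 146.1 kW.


SHR = Q_sensible / Q_total
SHR = 98.5 / 146.1
SHR = 0.674

0.674


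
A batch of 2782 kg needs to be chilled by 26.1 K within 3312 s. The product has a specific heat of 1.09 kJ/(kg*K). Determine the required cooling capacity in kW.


Q = m * cp * dT / t
Q = 2782 * 1.09 * 26.1 / 3312
Q = 23.896 kW

23.896


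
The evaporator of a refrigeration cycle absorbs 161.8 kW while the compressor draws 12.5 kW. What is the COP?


COP = Q_evap / W
COP = 161.8 / 12.5
COP = 12.944

12.944


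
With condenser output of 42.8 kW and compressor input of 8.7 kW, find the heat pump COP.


COP_hp = Q_cond / W
COP_hp = 42.8 / 8.7
COP_hp = 4.92

4.92


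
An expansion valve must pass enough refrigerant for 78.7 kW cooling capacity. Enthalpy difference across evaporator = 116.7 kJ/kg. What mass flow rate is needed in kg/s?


m_dot = Q / dh
m_dot = 78.7 / 116.7
m_dot = 0.6744 kg/s

0.6744


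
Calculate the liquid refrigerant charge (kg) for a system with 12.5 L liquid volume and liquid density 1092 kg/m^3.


Charge = V * rho / 1000
Charge = 12.5 * 1092 / 1000
Charge = 13.65 kg

13.65


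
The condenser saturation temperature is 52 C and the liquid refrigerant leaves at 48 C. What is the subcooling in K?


Subcooling = T_cond - T_liquid
Subcooling = 52 - 48
Subcooling = 4 K

4


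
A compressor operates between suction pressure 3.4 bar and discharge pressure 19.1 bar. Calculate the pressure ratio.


PR = P_high / P_low
PR = 19.1 / 3.4
PR = 5.618

5.618


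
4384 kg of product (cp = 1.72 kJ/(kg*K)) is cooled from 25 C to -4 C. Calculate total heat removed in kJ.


dT = 25 - (-4) = 29 K
Q = m * cp * dT = 4384 * 1.72 * 29
Q = 218674 kJ

218674


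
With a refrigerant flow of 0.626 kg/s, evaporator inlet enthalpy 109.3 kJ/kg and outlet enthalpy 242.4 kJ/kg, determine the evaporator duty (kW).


dh = 242.4 - 109.3 = 133.1 kJ/kg
Q_evap = m_dot * dh = 0.626 * 133.1
Q_evap = 83.32 kW

83.32


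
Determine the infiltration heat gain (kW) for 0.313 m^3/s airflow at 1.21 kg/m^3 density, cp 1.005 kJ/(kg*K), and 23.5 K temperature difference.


Q = V_dot * rho * cp * dT
Q = 0.313 * 1.21 * 1.005 * 23.5
Q = 8.945 kW

8.945


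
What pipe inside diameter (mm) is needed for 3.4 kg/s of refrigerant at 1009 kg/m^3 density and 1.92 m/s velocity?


A = m_dot / (rho * v) = 3.4 / (1009 * 1.92) = 0.001755037991 m^2
d = sqrt(4*A/pi) * 1000
d = 47.3 mm

47.3


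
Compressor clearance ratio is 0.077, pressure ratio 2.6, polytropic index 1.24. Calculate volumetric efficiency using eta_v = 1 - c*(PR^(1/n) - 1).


PR^(1/n) = 2.6^(1/1.24) = 2.16100577
eta_v = 1 - 0.077 * (2.16100577 - 1)
eta_v = 0.9106

0.9106


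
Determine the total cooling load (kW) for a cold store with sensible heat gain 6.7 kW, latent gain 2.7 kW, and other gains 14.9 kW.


Q_total = Q_s + Q_l + Q_misc
Q_total = 6.7 + 2.7 + 14.9
Q_total = 24.3 kW

24.3


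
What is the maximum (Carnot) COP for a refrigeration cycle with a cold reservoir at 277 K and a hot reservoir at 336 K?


dT = 336 - 277 = 59 K
COP_carnot = T_cold / dT = 277 / 59
COP_carnot = 4.695

4.695


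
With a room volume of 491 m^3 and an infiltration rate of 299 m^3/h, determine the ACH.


ACH = flow / volume
ACH = 299 / 491
ACH = 0.609

0.609


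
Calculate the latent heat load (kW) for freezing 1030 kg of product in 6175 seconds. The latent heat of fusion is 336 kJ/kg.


Q_lat = m * h_fg / t
Q_lat = 1030 * 336 / 6175
Q_lat = 56.05 kW

56.05


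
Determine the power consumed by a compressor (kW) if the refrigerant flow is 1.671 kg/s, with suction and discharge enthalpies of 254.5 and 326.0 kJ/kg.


dh = 326.0 - 254.5 = 71.5 kJ/kg
W = m_dot * dh = 1.671 * 71.5 = 119.48 kW

119.48


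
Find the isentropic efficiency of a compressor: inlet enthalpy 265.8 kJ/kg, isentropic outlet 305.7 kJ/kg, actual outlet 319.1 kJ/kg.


dh_ideal = 305.7 - 265.8 = 39.9 kJ/kg
dh_actual = 319.1 - 265.8 = 53.3 kJ/kg
eta_s = dh_ideal / dh_actual = 39.9 / 53.3
eta_s = 0.7486

0.7486


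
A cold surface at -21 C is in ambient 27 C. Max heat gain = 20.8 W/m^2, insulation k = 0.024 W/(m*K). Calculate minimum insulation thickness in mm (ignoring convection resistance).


dT = 27 - (-21) = 48 K
thickness = k * dT / q_max * 1000
thickness = 0.024 * 48 / 20.8 * 1000
thickness = 55.4 mm

55.4


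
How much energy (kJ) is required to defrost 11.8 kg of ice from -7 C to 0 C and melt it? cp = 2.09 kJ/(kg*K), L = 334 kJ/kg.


Sensible heat = cp * dT = 2.09 * 7 = 14.63 kJ/kg
Total per kg = 14.63 + 334 = 348.63 kJ/kg
Q = m * total = 11.8 * 348.63
Q = 4113.8 kJ

4113.8


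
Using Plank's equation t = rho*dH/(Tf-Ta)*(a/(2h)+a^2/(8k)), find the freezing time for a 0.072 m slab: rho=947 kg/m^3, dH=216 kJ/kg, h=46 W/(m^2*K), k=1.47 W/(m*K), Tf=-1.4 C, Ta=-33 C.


dT = -1.4 - (-33) = 31.6 K
term1 = a/(2h) = 0.072/(2*46) = 0.0007826086957
term2 = a^2/(8k) = 0.072^2/(8*1.47) = 0.0004408163265
t = rho*dH*1000/dT * (term1 + term2)
t = 947*216*1000/31.6 * (0.0007826086957 + 0.0004408163265)
t = 7919 s

7919


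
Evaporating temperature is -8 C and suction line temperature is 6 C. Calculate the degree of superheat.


Superheat = T_suction - T_evap
Superheat = 6 - (-8)
Superheat = 14 K

14


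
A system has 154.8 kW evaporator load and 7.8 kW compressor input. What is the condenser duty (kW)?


Q_cond = Q_evap + W
Q_cond = 154.8 + 7.8
Q_cond = 162.6 kW

162.6


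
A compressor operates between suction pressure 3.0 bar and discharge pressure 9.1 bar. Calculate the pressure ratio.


PR = P_high / P_low
PR = 9.1 / 3.0
PR = 3.033

3.033


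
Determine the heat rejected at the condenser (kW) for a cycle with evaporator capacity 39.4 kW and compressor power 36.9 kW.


Q_cond = Q_evap + W
Q_cond = 39.4 + 36.9
Q_cond = 76.3 kW

76.3


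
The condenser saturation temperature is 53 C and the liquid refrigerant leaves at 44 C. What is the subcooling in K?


Subcooling = T_cond - T_liquid
Subcooling = 53 - 44
Subcooling = 9 K

9


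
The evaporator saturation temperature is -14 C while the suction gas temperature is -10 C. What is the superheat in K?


Superheat = T_suction - T_evap
Superheat = -10 - (-14)
Superheat = 4 K

4


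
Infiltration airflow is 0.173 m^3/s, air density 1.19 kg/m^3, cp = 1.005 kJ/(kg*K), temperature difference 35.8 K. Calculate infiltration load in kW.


Q = V_dot * rho * cp * dT
Q = 0.173 * 1.19 * 1.005 * 35.8
Q = 7.407 kW

7.407


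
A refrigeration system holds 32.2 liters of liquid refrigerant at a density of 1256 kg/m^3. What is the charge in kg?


Charge = V * rho / 1000
Charge = 32.2 * 1256 / 1000
Charge = 40.44 kg

40.44


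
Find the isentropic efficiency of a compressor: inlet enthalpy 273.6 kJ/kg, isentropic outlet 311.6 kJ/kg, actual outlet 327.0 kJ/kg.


dh_ideal = 311.6 - 273.6 = 38.0 kJ/kg
dh_actual = 327.0 - 273.6 = 53.4 kJ/kg
eta_s = dh_ideal / dh_actual = 38.0 / 53.4
eta_s = 0.7116

0.7116


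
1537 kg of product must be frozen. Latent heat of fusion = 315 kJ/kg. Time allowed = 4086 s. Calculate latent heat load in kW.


Q_lat = m * h_fg / t
Q_lat = 1537 * 315 / 4086
Q_lat = 118.49 kW

118.49


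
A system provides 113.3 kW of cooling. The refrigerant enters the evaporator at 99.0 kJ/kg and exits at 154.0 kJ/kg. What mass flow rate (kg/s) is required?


dh = 154.0 - 99.0 = 55.0 kJ/kg
m_dot = Q / dh = 113.3 / 55.0 = 2.06 kg/s

2.06


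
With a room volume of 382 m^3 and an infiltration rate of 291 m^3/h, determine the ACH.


ACH = flow / volume
ACH = 291 / 382
ACH = 0.762

0.762


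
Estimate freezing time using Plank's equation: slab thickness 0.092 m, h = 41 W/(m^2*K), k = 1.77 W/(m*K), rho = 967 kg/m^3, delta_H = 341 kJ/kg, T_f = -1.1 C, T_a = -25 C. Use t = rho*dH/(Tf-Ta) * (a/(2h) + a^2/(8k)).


dT = -1.1 - (-25) = 23.9 K
term1 = a/(2h) = 0.092/(2*41) = 0.00112195122
term2 = a^2/(8k) = 0.092^2/(8*1.77) = 0.000597740113
t = rho*dH*1000/dT * (term1 + term2)
t = 967*341*1000/23.9 * (0.00112195122 + 0.000597740113)
t = 23726 s

23726


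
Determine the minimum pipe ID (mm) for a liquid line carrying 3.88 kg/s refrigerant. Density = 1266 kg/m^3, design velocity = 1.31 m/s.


A = m_dot / (rho * v) = 3.88 / (1266 * 1.31) = 0.002339519795 m^2
d = sqrt(4*A/pi) * 1000
d = 54.6 mm

54.6


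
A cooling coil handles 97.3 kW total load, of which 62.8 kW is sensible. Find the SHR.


SHR = Q_sensible / Q_total
SHR = 62.8 / 97.3
SHR = 0.645

0.645


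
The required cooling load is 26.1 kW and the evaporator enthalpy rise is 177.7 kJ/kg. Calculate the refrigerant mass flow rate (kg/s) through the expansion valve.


m_dot = Q / dh
m_dot = 26.1 / 177.7
m_dot = 0.1469 kg/s

0.1469


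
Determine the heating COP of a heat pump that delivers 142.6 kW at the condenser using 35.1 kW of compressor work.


COP_hp = Q_cond / W
COP_hp = 142.6 / 35.1
COP_hp = 4.063

4.063


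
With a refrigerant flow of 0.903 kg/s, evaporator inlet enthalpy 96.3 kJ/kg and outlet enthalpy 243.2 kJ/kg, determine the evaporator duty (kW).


dh = 243.2 - 96.3 = 146.9 kJ/kg
Q_evap = m_dot * dh = 0.903 * 146.9
Q_evap = 132.65 kW

132.65


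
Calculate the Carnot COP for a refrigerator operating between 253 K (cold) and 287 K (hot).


dT = 287 - 253 = 34 K
COP_carnot = T_cold / dT = 253 / 34
COP_carnot = 7.441

7.441


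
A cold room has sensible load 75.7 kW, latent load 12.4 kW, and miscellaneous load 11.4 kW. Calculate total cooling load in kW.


Q_total = Q_s + Q_l + Q_misc
Q_total = 75.7 + 12.4 + 11.4
Q_total = 99.5 kW

99.5


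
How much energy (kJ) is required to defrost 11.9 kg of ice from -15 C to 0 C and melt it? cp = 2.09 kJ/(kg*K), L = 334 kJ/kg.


Sensible heat = cp * dT = 2.09 * 15 = 31.35 kJ/kg
Total per kg = 31.35 + 334 = 365.35 kJ/kg
Q = m * total = 11.9 * 365.35
Q = 4347.7 kJ

4347.7


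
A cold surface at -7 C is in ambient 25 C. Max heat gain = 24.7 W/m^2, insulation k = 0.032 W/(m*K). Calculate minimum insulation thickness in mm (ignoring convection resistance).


dT = 25 - (-7) = 32 K
thickness = k * dT / q_max * 1000
thickness = 0.032 * 32 / 24.7 * 1000
thickness = 41.5 mm

41.5


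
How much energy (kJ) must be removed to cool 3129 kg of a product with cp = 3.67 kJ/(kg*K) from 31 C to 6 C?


dT = 31 - (6) = 25 K
Q = m * cp * dT = 3129 * 3.67 * 25
Q = 287086 kJ

287086


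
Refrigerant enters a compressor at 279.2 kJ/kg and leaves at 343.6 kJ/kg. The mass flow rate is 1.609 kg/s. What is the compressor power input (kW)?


dh = 343.6 - 279.2 = 64.4 kJ/kg
W = m_dot * dh = 1.609 * 64.4 = 103.62 kW

103.62
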